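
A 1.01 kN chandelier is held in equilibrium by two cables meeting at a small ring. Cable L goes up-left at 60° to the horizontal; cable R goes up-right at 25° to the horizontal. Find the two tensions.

ΣF_x = 0: −T_L·cos60° + T_R·cos25° = 0 → T_R = 0.551689·T_L.
ΣF_y = 0: T_L·sin60° + T_R·sin25° = 1.01.
Substitute: T_L·(0.866025 + 0.551689·0.422618) = 1.01 → T_L = 0.918868 ≈ 0.9189 kN.
Then T_R = 0.551689 × 0.918868 = 0.5069 kN.

T_L = 0.9189 kN, T_R = 0.5069 kN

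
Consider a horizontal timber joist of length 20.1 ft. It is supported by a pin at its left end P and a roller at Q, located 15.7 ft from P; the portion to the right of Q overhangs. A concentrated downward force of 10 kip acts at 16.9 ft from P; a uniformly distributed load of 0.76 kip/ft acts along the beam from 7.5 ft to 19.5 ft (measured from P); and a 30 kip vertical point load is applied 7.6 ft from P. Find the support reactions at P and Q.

P_x = 0, P_y = 15.99 kip, Q_y = 33.13 kip

Resultant of the distributed load: 0.76 × 12 = 9.12 kip at 13.5 ft from P.
Taking moments about P: Q_y·15.7 − 10·16.9 − (0.76·12)·13.5 − 30·7.6 = 0 → Q_y = 520.12/15.7 = 33.1287 ≈ 33.13 kip.
ΣF_y = 0: P_y + 33.1287 − 10 − 0.76·12 − 30 = 0 → P_y = 15.99 kip.
ΣF_x = 0: no horizontal applied forces, so P_x = 0.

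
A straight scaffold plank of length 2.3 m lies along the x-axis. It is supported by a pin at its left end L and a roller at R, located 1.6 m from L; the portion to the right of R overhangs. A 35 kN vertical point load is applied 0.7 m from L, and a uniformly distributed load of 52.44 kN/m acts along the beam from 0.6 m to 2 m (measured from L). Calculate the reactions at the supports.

L_x = 0, L_y = 33.45 kN, R_y = 74.96 kN

Resultant of the distributed load: 52.44 × 1.4 = 73.416 kN at 1.3 m from L.
Moments about L: R_y·1.6 − 35·0.7 − (52.44·1.4)·1.3 = 0 → R_y = 119.9408/1.6 = 74.963 ≈ 74.96 kN.
ΣF_y = 0: L_y + 74.963 − 35 − 52.44·1.4 = 0 → L_y = 33.45 kN.
ΣF_x = 0: no horizontal applied forces, so L_x = 0.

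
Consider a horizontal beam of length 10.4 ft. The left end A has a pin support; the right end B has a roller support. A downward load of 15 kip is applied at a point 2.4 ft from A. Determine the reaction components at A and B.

Moments about A: B_y·10.4 − 15·2.4 = 0 → B_y = 36/10.4 = 3.46154 ≈ 3.462 kip.
ΣF_y = 0: A_y + 3.46154 − 15 = 0 → A_y = 11.54 kip.
ΣF_x = 0: no horizontal applied forces, so A_x = 0.

A_x = 0, A_y = 11.54 kip, B_y = 3.462 kip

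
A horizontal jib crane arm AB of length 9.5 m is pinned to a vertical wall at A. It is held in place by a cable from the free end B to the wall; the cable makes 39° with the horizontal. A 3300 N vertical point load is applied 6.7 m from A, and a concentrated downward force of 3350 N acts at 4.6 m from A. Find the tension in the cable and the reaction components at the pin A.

ΣM about A: T·sin39°·9.5 − 3300·6.7 − 3350·4.6 = 0 → T = 37520/(9.5·0.62932) = 6275.78 ≈ 6276 N.
ΣF_x = 0: A_x − T·cos39° = 0 → A_x = 6275.78 × 0.777146 = 4877 N.
ΣF_y = 0: A_y + T·sin39° − 3300 − 3350 = 0 → A_y = 6650 − 6275.78 × 0.62932 = 2701 N.

T = 6276 N, A_x = 4877 N, A_y = 2701 N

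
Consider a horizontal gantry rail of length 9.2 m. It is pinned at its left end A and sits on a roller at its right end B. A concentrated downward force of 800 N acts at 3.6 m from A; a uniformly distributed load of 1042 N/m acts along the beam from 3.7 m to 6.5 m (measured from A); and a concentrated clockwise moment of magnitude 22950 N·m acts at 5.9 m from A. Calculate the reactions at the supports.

A_x = 0, A_y = -707.4 N, B_y = 4425 N

Resultant of the distributed load: 1042 × 2.8 = 2917.6 N at 5.1 m from A.
Moments about A: B_y·9.2 − 800·3.6 − (1042·2.8)·5.1 − 22950 = 0 → B_y = 40709.76/9.2 = 4424.97 ≈ 4425 N.
ΣF_y = 0: A_y + 4424.97 − 800 − 1042·2.8 = 0 → A_y = -707.4 N.
ΣF_x = 0: no horizontal applied forces, so A_x = 0.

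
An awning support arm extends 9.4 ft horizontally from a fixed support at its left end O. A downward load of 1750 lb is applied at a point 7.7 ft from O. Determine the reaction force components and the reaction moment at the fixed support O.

ΣF_x = 0: O_x = 0.
ΣF_y = 0: O_y − 1750 = 0 → O_y = 1750 lb.
ΣM about O: M_O − 1750·7.7 = 0 → M_O = 13480 lb·ft.

O_x = 0, O_y = 1750 lb, M_O = 13480 lb·ft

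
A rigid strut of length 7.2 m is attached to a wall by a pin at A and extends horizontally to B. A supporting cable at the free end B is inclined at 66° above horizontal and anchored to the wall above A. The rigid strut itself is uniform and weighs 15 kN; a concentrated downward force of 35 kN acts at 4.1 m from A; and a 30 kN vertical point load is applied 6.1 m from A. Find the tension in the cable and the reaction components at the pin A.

T = 57.85 kN, A_x = 23.53 kN, A_y = 27.15 kN

ΣM about A: T·sin66°·7.2 − 15·3.6 − 35·4.1 − 30·6.1 = 0 → T = 380.5/(7.2·0.913545) = 57.8485 ≈ 57.85 kN.
ΣF_x = 0: A_x − T·cos66° = 0 → A_x = 57.8485 × 0.406737 = 23.53 kN.
ΣF_y = 0: A_y + T·sin66° − 15 − 35 − 30 = 0 → A_y = 80 − 57.8485 × 0.913545 = 27.15 kN.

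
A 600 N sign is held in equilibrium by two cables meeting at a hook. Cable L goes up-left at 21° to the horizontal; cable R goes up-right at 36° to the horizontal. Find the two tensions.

ΣF_x = 0: −T_L·cos21° + T_R·cos36° = 0 → T_R = 1.15397·T_L.
ΣF_y = 0: T_L·sin21° + T_R·sin36° = 600.
Substitute: T_L·(0.358368 + 1.15397·0.587785) = 600 → T_L = 578.785 ≈ 578.8 N.
Then T_R = 1.15397 × 578.785 = 667.9 N.

T_L = 578.8 N, T_R = 667.9 N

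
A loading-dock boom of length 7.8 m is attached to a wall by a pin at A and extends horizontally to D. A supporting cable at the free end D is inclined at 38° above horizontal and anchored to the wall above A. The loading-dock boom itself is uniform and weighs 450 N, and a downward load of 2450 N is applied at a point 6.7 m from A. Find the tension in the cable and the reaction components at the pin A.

T = 3784 N, A_x = 2982 N, A_y = 570.5 N

ΣM about A: T·sin38°·7.8 − 450·3.9 − 2450·6.7 = 0 → T = 18170/(7.8·0.615661) = 3783.72 ≈ 3784 N.
ΣF_x = 0: A_x − T·cos38° = 0 → A_x = 3783.72 × 0.788011 = 2982 N.
ΣF_y = 0: A_y + T·sin38° − 450 − 2450 = 0 → A_y = 2900 − 3783.72 × 0.615661 = 570.5 N.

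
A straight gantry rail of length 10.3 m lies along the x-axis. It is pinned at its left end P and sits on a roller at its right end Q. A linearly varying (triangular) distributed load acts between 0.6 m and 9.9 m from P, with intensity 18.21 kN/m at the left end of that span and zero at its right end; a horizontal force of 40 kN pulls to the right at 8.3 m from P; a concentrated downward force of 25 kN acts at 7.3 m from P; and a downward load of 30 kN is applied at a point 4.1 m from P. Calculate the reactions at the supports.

Resultant of the triangular load: ½ × 18.21 × 9.3 = 84.6765 kN, acting at 3.7 m from P (one-third of the span from the peak).
Moments about P: Q_y·10.3 − (½·18.21·9.3)·3.7 − 25·7.3 − 30·4.1 = 0 → Q_y = 618.80305/10.3 = 60.078 ≈ 60.08 kN.
ΣF_y = 0: P_y + 60.078 − ½·18.21·9.3 − 25 − 30 = 0 → P_y = 79.60 kN.
ΣF_x = 0: P_x + 40 = 0 → P_x = -40.00 kN.

P_x = -40.00 kN, P_y = 79.60 kN, Q_y = 60.08 kN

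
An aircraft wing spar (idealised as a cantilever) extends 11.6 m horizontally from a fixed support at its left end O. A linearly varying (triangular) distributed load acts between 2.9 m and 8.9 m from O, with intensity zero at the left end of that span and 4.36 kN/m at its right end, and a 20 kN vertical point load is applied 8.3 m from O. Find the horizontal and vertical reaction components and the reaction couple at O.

O_x = 0, O_y = 33.08 kN, M_O = 256.3 kN·m

Resultant of the triangular load: ½ × 4.36 × 6 = 13.08 kN, acting at 6.9 m from O (one-third of the span from the peak).
ΣF_x = 0: O_x = 0.
ΣF_y = 0: O_y − ½·4.36·6 − 20 = 0 → O_y = 33.08 kN.
ΣM about O: M_O − (½·4.36·6)·6.9 − 20·8.3 = 0 → M_O = 256.3 kN·m.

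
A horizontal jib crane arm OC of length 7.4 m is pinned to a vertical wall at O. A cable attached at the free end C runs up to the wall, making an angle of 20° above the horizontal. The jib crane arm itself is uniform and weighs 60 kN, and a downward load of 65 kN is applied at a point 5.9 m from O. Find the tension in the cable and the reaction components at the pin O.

ΣM about O: T·sin20°·7.4 − 60·3.7 − 65·5.9 = 0 → T = 605.5/(7.4·0.34202) = 239.238 ≈ 239.2 kN.
ΣF_x = 0: O_x − T·cos20° = 0 → O_x = 239.238 × 0.939693 = 224.8 kN.
ΣF_y = 0: O_y + T·sin20° − 60 − 65 = 0 → O_y = 125 − 239.238 × 0.34202 = 43.18 kN.

T = 239.2 kN, O_x = 224.8 kN, O_y = 43.18 kN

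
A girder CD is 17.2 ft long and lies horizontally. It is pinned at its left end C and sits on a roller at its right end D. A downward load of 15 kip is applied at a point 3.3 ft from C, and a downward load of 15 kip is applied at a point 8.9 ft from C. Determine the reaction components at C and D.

C_x = 0, C_y = 19.36 kip, D_y = 10.64 kip

ΣM about C: D_y·17.2 − 15·3.3 − 15·8.9 = 0 → D_y = 183/17.2 = 10.6395 ≈ 10.64 kip.
ΣF_y = 0: C_y + 10.6395 − 15 − 15 = 0 → C_y = 19.36 kip.
ΣF_x = 0: no horizontal applied forces, so C_x = 0.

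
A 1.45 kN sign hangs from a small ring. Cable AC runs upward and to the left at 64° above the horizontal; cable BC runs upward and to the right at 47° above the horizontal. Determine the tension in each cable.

ΣF_x = 0: −T_AC·cos64° + T_BC·cos47° = 0 → T_BC = 0.642774·T_AC.
ΣF_y = 0: T_AC·sin64° + T_BC·sin47° = 1.45.
Substitute: T_AC·(0.898794 + 0.642774·0.731354) = 1.45 → T_AC = 1.05925 ≈ 1.059 kN.
Then T_BC = 0.642774 × 1.05925 = 0.6809 kN.

T_AC = 1.059 kN, T_BC = 0.6809 kN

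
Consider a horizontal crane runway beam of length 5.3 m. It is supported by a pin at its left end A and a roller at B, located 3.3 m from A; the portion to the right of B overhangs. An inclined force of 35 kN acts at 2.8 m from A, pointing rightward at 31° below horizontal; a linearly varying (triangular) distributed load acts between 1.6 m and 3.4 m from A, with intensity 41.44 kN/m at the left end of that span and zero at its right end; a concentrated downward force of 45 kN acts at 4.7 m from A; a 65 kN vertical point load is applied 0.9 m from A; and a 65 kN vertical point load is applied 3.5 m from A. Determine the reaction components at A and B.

A_x = -30.00 kN, A_y = 39.41 kN, B_y = 190.9 kN

Resultant of the triangular load: ½ × 41.44 × 1.8 = 37.296 kN, acting at 2.2 m from A (one-third of the span from the peak).
ΣM about A: B_y·3.3 − 35·sin31°·2.8 − (½·41.44·1.8)·2.2 − 45·4.7 − 65·0.9 − 65·3.5 = 0 → B_y = 630.025/3.3 = 190.917 ≈ 190.9 kN.
ΣF_y = 0: A_y + 190.917 − 35·sin31° − ½·41.44·1.8 − 45 − 65 − 65 = 0 → A_y = 39.41 kN.
ΣF_x = 0: A_x + 35·cos31° = 0 → A_x = -30.00 kN.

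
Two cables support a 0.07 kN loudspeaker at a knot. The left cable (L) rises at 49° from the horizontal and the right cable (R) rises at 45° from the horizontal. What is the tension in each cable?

ΣF_x = 0: −T_L·cos49° + T_R·cos45° = 0 → T_R = 0.927808·T_L.
ΣF_y = 0: T_L·sin49° + T_R·sin45° = 0.07.
Substitute: T_L·(0.75471 + 0.927808·0.707107) = 0.07 → T_L = 0.0496183 ≈ 0.04962 kN.
Then T_R = 0.927808 × 0.0496183 = 0.04604 kN.

T_L = 0.04962 kN, T_R = 0.04604 kN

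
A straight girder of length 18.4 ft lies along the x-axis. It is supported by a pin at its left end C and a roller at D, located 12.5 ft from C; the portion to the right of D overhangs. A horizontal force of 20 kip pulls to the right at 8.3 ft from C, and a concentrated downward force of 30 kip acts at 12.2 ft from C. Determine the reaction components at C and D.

Moments about C: D_y·12.5 − 30·12.2 = 0 → D_y = 366/12.5 = 29.28 kip.
ΣF_y = 0: C_y + 29.28 − 30 = 0 → C_y = 0.7200 kip.
ΣF_x = 0: C_x + 20 = 0 → C_x = -20.00 kip.

C_x = -20.00 kip, C_y = 0.7200 kip, D_y = 29.28 kip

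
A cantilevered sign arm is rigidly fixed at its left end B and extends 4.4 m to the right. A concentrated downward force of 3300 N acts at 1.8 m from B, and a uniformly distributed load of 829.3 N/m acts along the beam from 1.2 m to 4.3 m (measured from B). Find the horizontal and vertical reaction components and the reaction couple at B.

B_x = 0, B_y = 5871 N, M_B = 13010 N·m

Resultant of the distributed load: 829.3 × 3.1 = 2570.83 N at 2.75 m from B.
ΣF_x = 0: B_x = 0.
ΣF_y = 0: B_y − 3300 − 829.3·3.1 = 0 → B_y = 5871 N.
ΣM about B: M_B − 3300·1.8 − (829.3·3.1)·2.75 = 0 → M_B = 13010 N·m.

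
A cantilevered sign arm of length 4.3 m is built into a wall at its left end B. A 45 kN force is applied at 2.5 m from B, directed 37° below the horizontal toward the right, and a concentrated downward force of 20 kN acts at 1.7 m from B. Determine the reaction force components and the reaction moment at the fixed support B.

B_x = -35.94 kN, B_y = 47.08 kN, M_B = 101.7 kN·m

ΣF_x = 0: B_x + 45·cos37° = 0 → B_x = -35.94 kN.
ΣF_y = 0: B_y − 45·sin37° − 20 = 0 → B_y = 47.08 kN.
ΣM about B: M_B − 45·sin37°·2.5 − 20·1.7 = 0 → M_B = 101.7 kN·m.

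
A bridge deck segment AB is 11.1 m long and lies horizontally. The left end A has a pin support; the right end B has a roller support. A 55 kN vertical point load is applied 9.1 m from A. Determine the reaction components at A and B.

Moments about A: B_y·11.1 − 55·9.1 = 0 → B_y = 500.5/11.1 = 45.0901 ≈ 45.09 kN.
ΣF_y = 0: A_y + 45.0901 − 55 = 0 → A_y = 9.910 kN.
ΣF_x = 0: no horizontal applied forces, so A_x = 0.

A_x = 0, A_y = 9.910 kN, B_y = 45.09 kN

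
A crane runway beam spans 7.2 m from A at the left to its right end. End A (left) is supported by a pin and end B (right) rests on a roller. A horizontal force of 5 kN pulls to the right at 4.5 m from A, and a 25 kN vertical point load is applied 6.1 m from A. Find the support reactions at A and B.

A_x = -5.000 kN, A_y = 3.819 kN, B_y = 21.18 kN

ΣM about A: B_y·7.2 − 25·6.1 = 0 → B_y = 152.5/7.2 = 21.1806 ≈ 21.18 kN.
ΣF_y = 0: A_y + 21.1806 − 25 = 0 → A_y = 3.819 kN.
ΣF_x = 0: A_x + 5 = 0 → A_x = -5.000 kN.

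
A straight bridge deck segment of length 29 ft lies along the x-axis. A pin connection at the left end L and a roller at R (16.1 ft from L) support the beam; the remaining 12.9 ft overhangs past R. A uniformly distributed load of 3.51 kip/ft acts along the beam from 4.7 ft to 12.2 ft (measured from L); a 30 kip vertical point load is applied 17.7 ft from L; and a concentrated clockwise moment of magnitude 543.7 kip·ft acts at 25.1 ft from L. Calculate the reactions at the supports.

L_x = 0, L_y = -24.24 kip, R_y = 80.57 kip

Resultant of the distributed load: 3.51 × 7.5 = 26.325 kip at 8.45 ft from L.
ΣM about L: R_y·16.1 − (3.51·7.5)·8.45 − 30·17.7 − 543.7 = 0 → R_y = 1297.14625/16.1 = 80.5681 ≈ 80.57 kip.
ΣF_y = 0: L_y + 80.5681 − 3.51·7.5 − 30 = 0 → L_y = -24.24 kip.
ΣF_x = 0: no horizontal applied forces, so L_x = 0.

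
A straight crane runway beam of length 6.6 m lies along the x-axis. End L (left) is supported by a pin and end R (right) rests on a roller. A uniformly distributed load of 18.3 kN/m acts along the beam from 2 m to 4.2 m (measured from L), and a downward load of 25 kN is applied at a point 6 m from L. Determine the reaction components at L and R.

L_x = 0, L_y = 23.62 kN, R_y = 41.64 kN

Resultant of the distributed load: 18.3 × 2.2 = 40.26 kN at 3.1 m from L.
Moments about L: R_y·6.6 − (18.3·2.2)·3.1 − 25·6 = 0 → R_y = 274.806/6.6 = 41.6373 ≈ 41.64 kN.
ΣF_y = 0: L_y + 41.6373 − 18.3·2.2 − 25 = 0 → L_y = 23.62 kN.
ΣF_x = 0: no horizontal applied forces, so L_x = 0.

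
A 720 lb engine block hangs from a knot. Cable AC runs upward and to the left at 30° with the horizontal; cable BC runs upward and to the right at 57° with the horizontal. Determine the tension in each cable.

T_AC = 392.7 lb, T_BC = 624.4 lb

ΣF_x = 0: −T_AC·cos30° + T_BC·cos57° = 0 → T_BC = 1.59009·T_AC.
ΣF_y = 0: T_AC·sin30° + T_BC·sin57° = 720.
Substitute: T_AC·(0.5 + 1.59009·0.838671) = 720 → T_AC = 392.678 ≈ 392.7 lb.
Then T_BC = 1.59009 × 392.678 = 624.4 lb.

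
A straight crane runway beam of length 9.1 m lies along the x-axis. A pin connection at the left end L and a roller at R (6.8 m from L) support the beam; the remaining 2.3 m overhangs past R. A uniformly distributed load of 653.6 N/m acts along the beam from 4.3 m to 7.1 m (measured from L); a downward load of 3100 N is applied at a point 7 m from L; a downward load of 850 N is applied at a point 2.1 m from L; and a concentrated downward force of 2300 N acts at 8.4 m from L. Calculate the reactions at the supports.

L_x = 0, L_y = 251.2 N, R_y = 7829 N

Resultant of the distributed load: 653.6 × 2.8 = 1830.08 N at 5.7 m from L.
Moments about L: R_y·6.8 − (653.6·2.8)·5.7 − 3100·7 − 850·2.1 − 2300·8.4 = 0 → R_y = 53236.456/6.8 = 7828.89 ≈ 7829 N.
ΣF_y = 0: L_y + 7828.89 − 653.6·2.8 − 3100 − 850 − 2300 = 0 → L_y = 251.2 N.
ΣF_x = 0: no horizontal applied forces, so L_x = 0.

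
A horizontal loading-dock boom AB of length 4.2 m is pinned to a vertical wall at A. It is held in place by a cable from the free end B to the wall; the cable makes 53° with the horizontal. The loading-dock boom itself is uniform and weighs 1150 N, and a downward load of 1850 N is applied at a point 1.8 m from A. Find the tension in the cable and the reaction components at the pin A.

T = 1713 N, A_x = 1031 N, A_y = 1632 N

ΣM about A: T·sin53°·4.2 − 1150·2.1 − 1850·1.8 = 0 → T = 5745/(4.2·0.798636) = 1712.74 ≈ 1713 N.
ΣF_x = 0: A_x − T·cos53° = 0 → A_x = 1712.74 × 0.601815 = 1031 N.
ΣF_y = 0: A_y + T·sin53° − 1150 − 1850 = 0 → A_y = 3000 − 1712.74 × 0.798636 = 1632 N.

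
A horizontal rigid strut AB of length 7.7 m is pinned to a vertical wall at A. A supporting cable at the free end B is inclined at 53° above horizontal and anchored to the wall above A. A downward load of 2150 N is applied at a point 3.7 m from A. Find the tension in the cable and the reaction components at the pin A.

ΣM about A: T·sin53°·7.7 − 2150·3.7 = 0 → T = 7955/(7.7·0.798636) = 1293.6 ≈ 1294 N.
ΣF_x = 0: A_x − T·cos53° = 0 → A_x = 1293.6 × 0.601815 = 778.5 N.
ΣF_y = 0: A_y + T·sin53° − 2150 = 0 → A_y = 2150 − 1293.6 × 0.798636 = 1117 N.

T = 1294 N, A_x = 778.5 N, A_y = 1117 N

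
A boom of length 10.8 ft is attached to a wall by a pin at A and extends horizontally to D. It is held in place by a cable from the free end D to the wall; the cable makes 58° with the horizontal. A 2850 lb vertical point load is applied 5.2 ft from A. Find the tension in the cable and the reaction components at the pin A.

T = 1618 lb, A_x = 857.5 lb, A_y = 1478 lb

ΣM about A: T·sin58°·10.8 − 2850·5.2 = 0 → T = 14820/(10.8·0.848048) = 1618.09 ≈ 1618 lb.
ΣF_x = 0: A_x − T·cos58° = 0 → A_x = 1618.09 × 0.529919 = 857.5 lb.
ΣF_y = 0: A_y + T·sin58° − 2850 = 0 → A_y = 2850 − 1618.09 × 0.848048 = 1478 lb.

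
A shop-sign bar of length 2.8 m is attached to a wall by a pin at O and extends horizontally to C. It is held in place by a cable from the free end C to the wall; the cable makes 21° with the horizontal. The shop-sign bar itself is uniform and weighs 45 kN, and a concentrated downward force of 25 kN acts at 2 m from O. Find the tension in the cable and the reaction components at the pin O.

T = 112.6 kN, O_x = 105.1 kN, O_y = 29.64 kN

ΣM about O: T·sin21°·2.8 − 45·1.4 − 25·2 = 0 → T = 113/(2.8·0.358368) = 112.614 ≈ 112.6 kN.
ΣF_x = 0: O_x − T·cos21° = 0 → O_x = 112.614 × 0.93358 = 105.1 kN.
ΣF_y = 0: O_y + T·sin21° − 45 − 25 = 0 → O_y = 70 − 112.614 × 0.358368 = 29.64 kN.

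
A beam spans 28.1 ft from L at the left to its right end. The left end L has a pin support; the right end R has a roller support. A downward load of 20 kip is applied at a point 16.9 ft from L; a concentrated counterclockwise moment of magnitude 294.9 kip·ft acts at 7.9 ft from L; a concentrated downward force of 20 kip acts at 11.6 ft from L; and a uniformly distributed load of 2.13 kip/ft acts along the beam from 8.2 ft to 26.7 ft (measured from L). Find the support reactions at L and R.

Resultant of the distributed load: 2.13 × 18.5 = 39.405 kip at 17.45 ft from L.
ΣM about L: R_y·28.1 − 20·16.9 + 294.9 − 20·11.6 − (2.13·18.5)·17.45 = 0 → R_y = 962.71725/28.1 = 34.2604 ≈ 34.26 kip.
ΣF_y = 0: L_y + 34.2604 − 20 − 20 − 2.13·18.5 = 0 → L_y = 45.14 kip.
ΣF_x = 0: no horizontal applied forces, so L_x = 0.

L_x = 0, L_y = 45.14 kip, R_y = 34.26 kip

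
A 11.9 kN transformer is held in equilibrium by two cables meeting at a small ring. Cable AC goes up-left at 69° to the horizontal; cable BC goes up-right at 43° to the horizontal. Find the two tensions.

T_AC = 9.387 kN, T_BC = 4.599 kN

ΣF_x = 0: −T_AC·cos69° + T_BC·cos43° = 0 → T_BC = 0.490006·T_AC.
ΣF_y = 0: T_AC·sin69° + T_BC·sin43° = 11.9.
Substitute: T_AC·(0.93358 + 0.490006·0.681998) = 11.9 → T_AC = 9.38661 ≈ 9.387 kN.
Then T_BC = 0.490006 × 9.38661 = 4.599 kN.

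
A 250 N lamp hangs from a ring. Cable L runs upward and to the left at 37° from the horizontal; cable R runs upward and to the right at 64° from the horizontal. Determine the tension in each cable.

ΣF_x = 0: −T_L·cos37° + T_R·cos64° = 0 → T_R = 1.82182·T_L.
ΣF_y = 0: T_L·sin37° + T_R·sin64° = 250.
Substitute: T_L·(0.601815 + 1.82182·0.898794) = 250 → T_L = 111.644 ≈ 111.6 N.
Then T_R = 1.82182 × 111.644 = 203.4 N.

T_L = 111.6 N, T_R = 203.4 N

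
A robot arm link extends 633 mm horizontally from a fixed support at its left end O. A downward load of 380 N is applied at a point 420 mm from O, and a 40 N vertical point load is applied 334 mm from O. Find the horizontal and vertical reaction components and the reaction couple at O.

O_x = 0, O_y = 420.0 N, M_O = 173000 N·mm

ΣF_x = 0: O_x = 0.
ΣF_y = 0: O_y − 380 − 40 = 0 → O_y = 420.0 N.
ΣM about O: M_O − 380·420 − 40·334 = 0 → M_O = 173000 N·mm.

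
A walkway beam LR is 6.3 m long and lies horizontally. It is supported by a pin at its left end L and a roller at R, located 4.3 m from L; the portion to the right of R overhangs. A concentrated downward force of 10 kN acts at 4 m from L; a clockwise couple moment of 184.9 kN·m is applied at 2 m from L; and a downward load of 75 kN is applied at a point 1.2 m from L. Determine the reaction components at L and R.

L_x = 0, L_y = 11.77 kN, R_y = 73.23 kN

ΣM about L: R_y·4.3 − 10·4 − 184.9 − 75·1.2 = 0 → R_y = 314.9/4.3 = 73.2326 ≈ 73.23 kN.
ΣF_y = 0: L_y + 73.2326 − 10 − 75 = 0 → L_y = 11.77 kN.
ΣF_x = 0: no horizontal applied forces, so L_x = 0.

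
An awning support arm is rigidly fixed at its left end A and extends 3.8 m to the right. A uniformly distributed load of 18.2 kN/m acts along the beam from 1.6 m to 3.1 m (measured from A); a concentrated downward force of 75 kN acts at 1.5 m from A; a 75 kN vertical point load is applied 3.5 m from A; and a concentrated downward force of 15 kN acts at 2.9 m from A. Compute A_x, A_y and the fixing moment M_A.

A_x = 0, A_y = 192.3 kN, M_A = 482.7 kN·m

Resultant of the distributed load: 18.2 × 1.5 = 27.3 kN at 2.35 m from A.
ΣF_x = 0: A_x = 0.
ΣF_y = 0: A_y − 18.2·1.5 − 75 − 75 − 15 = 0 → A_y = 192.3 kN.
ΣM about A: M_A − (18.2·1.5)·2.35 − 75·1.5 − 75·3.5 − 15·2.9 = 0 → M_A = 482.7 kN·m.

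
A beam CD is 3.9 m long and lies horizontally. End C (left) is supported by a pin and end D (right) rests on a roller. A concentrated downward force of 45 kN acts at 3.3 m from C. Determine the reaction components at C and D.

C_x = 0, C_y = 6.923 kN, D_y = 38.08 kN

ΣM about C: D_y·3.9 − 45·3.3 = 0 → D_y = 148.5/3.9 = 38.0769 ≈ 38.08 kN.
ΣF_y = 0: C_y + 38.0769 − 45 = 0 → C_y = 6.923 kN.
ΣF_x = 0: no horizontal applied forces, so C_x = 0.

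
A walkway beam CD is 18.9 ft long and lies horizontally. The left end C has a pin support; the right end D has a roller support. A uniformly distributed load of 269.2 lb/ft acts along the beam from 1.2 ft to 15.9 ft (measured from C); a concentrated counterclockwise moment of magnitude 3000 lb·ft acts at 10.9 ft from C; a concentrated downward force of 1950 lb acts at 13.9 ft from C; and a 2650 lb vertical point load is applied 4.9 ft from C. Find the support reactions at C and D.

Resultant of the distributed load: 269.2 × 14.7 = 3957.24 lb at 8.55 ft from C.
Taking moments about C: D_y·18.9 − (269.2·14.7)·8.55 + 3000 − 1950·13.9 − 2650·4.9 = 0 → D_y = 70924.402/18.9 = 3752.61 ≈ 3753 lb.
ΣF_y = 0: C_y + 3752.61 − 269.2·14.7 − 1950 − 2650 = 0 → C_y = 4805 lb.
ΣF_x = 0: no horizontal applied forces, so C_x = 0.

C_x = 0, C_y = 4805 lb, D_y = 3753 lb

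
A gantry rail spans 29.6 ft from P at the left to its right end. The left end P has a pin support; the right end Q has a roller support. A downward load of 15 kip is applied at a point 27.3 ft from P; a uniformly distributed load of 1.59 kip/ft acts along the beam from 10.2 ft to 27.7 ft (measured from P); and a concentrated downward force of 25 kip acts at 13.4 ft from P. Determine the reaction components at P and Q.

Resultant of the distributed load: 1.59 × 17.5 = 27.825 kip at 18.95 ft from P.
Moments about P: Q_y·29.6 − 15·27.3 − (1.59·17.5)·18.95 − 25·13.4 = 0 → Q_y = 1271.78375/29.6 = 42.9657 ≈ 42.97 kip.
ΣF_y = 0: P_y + 42.9657 − 15 − 1.59·17.5 − 25 = 0 → P_y = 24.86 kip.
ΣF_x = 0: no horizontal applied forces, so P_x = 0.

P_x = 0, P_y = 24.86 kip, Q_y = 42.97 kip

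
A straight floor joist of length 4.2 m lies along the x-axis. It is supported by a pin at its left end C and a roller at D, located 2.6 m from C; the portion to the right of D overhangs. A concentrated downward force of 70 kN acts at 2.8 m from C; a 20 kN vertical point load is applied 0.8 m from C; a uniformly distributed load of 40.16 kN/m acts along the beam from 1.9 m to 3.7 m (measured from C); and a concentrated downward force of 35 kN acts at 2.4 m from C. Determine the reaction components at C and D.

C_x = 0, C_y = 5.593 kN, D_y = 191.7 kN

Resultant of the distributed load: 40.16 × 1.8 = 72.288 kN at 2.8 m from C.
Taking moments about C: D_y·2.6 − 70·2.8 − 20·0.8 − (40.16·1.8)·2.8 − 35·2.4 = 0 → D_y = 498.4064/2.6 = 191.695 ≈ 191.7 kN.
ΣF_y = 0: C_y + 191.695 − 70 − 20 − 40.16·1.8 − 35 = 0 → C_y = 5.593 kN.
ΣF_x = 0: no horizontal applied forces, so C_x = 0.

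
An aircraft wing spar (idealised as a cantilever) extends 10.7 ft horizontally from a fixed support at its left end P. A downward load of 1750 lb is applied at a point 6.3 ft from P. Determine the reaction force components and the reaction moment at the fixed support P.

ΣF_x = 0: P_x = 0.
ΣF_y = 0: P_y − 1750 = 0 → P_y = 1750 lb.
ΣM about P: M_P − 1750·6.3 = 0 → M_P = 11020 lb·ft.

P_x = 0, P_y = 1750 lb, M_P = 11020 lb·ft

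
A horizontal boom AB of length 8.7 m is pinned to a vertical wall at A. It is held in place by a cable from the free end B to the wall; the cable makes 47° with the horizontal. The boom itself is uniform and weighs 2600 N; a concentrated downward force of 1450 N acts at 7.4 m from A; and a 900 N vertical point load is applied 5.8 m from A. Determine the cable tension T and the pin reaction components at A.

ΣM about A: T·sin47°·8.7 − 2600·4.35 − 1450·7.4 − 900·5.8 = 0 → T = 27260/(8.7·0.731354) = 4284.29 ≈ 4284 N.
ΣF_x = 0: A_x − T·cos47° = 0 → A_x = 4284.29 × 0.681998 = 2922 N.
ΣF_y = 0: A_y + T·sin47° − 2600 − 1450 − 900 = 0 → A_y = 4950 − 4284.29 × 0.731354 = 1817 N.

T = 4284 N, A_x = 2922 N, A_y = 1817 N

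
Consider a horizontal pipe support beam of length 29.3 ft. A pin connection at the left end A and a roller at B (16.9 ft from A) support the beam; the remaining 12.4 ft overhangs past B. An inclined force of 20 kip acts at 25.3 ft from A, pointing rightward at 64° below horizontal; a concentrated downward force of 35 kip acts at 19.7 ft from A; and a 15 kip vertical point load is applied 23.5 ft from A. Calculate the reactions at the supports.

A_x = -8.767 kip, A_y = -20.59 kip, B_y = 88.57 kip

Taking moments about A: B_y·16.9 − 20·sin64°·25.3 − 35·19.7 − 15·23.5 = 0 → B_y = 1496.79/16.9 = 88.5675 ≈ 88.57 kip.
ΣF_y = 0: A_y + 88.5675 − 20·sin64° − 35 − 15 = 0 → A_y = -20.59 kip.
ΣF_x = 0: A_x + 20·cos64° = 0 → A_x = -8.767 kip.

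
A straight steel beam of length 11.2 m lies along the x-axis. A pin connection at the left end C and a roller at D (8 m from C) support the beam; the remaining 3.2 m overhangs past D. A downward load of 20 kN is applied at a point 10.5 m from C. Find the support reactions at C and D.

C_x = 0, C_y = -6.250 kN, D_y = 26.25 kN

Taking moments about C: D_y·8 − 20·10.5 = 0 → D_y = 210/8 = 26.25 kN.
ΣF_y = 0: C_y + 26.25 − 20 = 0 → C_y = -6.250 kN.
ΣF_x = 0: no horizontal applied forces, so C_x = 0.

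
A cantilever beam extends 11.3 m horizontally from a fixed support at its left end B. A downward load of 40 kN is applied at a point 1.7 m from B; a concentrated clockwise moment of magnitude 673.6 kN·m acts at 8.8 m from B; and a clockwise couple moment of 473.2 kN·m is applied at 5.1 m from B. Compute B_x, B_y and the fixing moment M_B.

B_x = 0, B_y = 40.00 kN, M_B = 1215 kN·m

ΣF_x = 0: B_x = 0.
ΣF_y = 0: B_y − 40 = 0 → B_y = 40.00 kN.
ΣM about B: M_B − 40·1.7 − 673.6 − 473.2 = 0 → M_B = 1215 kN·m.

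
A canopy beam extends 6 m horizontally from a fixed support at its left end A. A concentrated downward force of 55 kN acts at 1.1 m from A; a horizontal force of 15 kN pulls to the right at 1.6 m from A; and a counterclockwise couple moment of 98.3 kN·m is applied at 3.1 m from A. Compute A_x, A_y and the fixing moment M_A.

ΣF_x = 0: A_x + 15 = 0 → A_x = -15.00 kN.
ΣF_y = 0: A_y − 55 = 0 → A_y = 55.00 kN.
ΣM about A: M_A − 55·1.1 + 98.3 = 0 → M_A = -37.80 kN·m.

A_x = -15.00 kN, A_y = 55.00 kN, M_A = -37.80 kN·m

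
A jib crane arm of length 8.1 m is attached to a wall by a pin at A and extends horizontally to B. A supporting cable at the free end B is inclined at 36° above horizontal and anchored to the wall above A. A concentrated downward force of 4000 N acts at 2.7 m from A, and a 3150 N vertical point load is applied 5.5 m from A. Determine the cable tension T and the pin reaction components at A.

ΣM about A: T·sin36°·8.1 − 4000·2.7 − 3150·5.5 = 0 → T = 28125/(8.1·0.587785) = 5907.3 ≈ 5907 N.
ΣF_x = 0: A_x − T·cos36° = 0 → A_x = 5907.3 × 0.809017 = 4779 N.
ΣF_y = 0: A_y + T·sin36° − 4000 − 3150 = 0 → A_y = 7150 − 5907.3 × 0.587785 = 3678 N.

T = 5907 N, A_x = 4779 N, A_y = 3678 N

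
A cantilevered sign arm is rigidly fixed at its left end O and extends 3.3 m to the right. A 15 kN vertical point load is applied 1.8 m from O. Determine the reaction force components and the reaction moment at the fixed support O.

O_x = 0, O_y = 15.00 kN, M_O = 27.00 kN·m

ΣF_x = 0: O_x = 0.
ΣF_y = 0: O_y − 15 = 0 → O_y = 15.00 kN.
ΣM about O: M_O − 15·1.8 = 0 → M_O = 27.00 kN·m.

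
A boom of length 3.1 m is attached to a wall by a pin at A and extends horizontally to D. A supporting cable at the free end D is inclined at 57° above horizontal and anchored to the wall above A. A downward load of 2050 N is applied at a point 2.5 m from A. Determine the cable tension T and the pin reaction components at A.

T = 1971 N, A_x = 1074 N, A_y = 396.8 N

ΣM about A: T·sin57°·3.1 − 2050·2.5 = 0 → T = 5125/(3.1·0.838671) = 1971.24 ≈ 1971 N.
ΣF_x = 0: A_x − T·cos57° = 0 → A_x = 1971.24 × 0.544639 = 1074 N.
ΣF_y = 0: A_y + T·sin57° − 2050 = 0 → A_y = 2050 − 1971.24 × 0.838671 = 396.8 N.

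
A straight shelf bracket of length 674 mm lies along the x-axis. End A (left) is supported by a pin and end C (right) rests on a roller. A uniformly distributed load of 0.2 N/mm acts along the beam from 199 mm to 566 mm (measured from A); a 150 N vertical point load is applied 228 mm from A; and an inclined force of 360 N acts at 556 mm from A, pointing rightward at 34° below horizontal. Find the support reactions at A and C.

A_x = -298.5 N, A_y = 166.2 N, C_y = 258.5 N

Resultant of the distributed load: 0.2 × 367 = 73.4 N at 382.5 mm from A.
Moments about A: C_y·674 − (0.2·367)·382.5 − 150·228 − 360·sin34°·556 = 0 → C_y = 174204/674 = 258.463 ≈ 258.5 N.
ΣF_y = 0: A_y + 258.463 − 0.2·367 − 150 − 360·sin34° = 0 → A_y = 166.2 N.
ΣF_x = 0: A_x + 360·cos34° = 0 → A_x = -298.5 N.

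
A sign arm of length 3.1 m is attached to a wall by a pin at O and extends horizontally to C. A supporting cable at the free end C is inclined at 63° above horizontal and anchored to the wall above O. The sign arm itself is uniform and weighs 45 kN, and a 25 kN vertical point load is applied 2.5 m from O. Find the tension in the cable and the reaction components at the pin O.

T = 47.88 kN, O_x = 21.74 kN, O_y = 27.34 kN

ΣM about O: T·sin63°·3.1 − 45·1.55 − 25·2.5 = 0 → T = 132.25/(3.1·0.891007) = 47.8799 ≈ 47.88 kN.
ΣF_x = 0: O_x − T·cos63° = 0 → O_x = 47.8799 × 0.45399 = 21.74 kN.
ΣF_y = 0: O_y + T·sin63° − 45 − 25 = 0 → O_y = 70 − 47.8799 × 0.891007 = 27.34 kN.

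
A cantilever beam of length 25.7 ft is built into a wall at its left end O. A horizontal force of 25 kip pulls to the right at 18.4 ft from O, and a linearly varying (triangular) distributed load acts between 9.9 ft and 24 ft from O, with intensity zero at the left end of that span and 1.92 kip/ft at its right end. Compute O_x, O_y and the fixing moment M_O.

O_x = -25.00 kip, O_y = 13.54 kip, M_O = 261.2 kip·ft

Resultant of the triangular load: ½ × 1.92 × 14.1 = 13.536 kip, acting at 19.3 ft from O (one-third of the span from the peak).
ΣF_x = 0: O_x + 25 = 0 → O_x = -25.00 kip.
ΣF_y = 0: O_y − ½·1.92·14.1 = 0 → O_y = 13.54 kip.
ΣM about O: M_O − (½·1.92·14.1)·19.3 = 0 → M_O = 261.2 kip·ft.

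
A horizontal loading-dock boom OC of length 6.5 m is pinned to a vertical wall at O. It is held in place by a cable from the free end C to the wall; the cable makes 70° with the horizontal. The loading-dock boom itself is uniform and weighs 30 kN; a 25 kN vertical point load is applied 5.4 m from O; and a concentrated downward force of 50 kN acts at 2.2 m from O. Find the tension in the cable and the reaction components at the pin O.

T = 56.07 kN, O_x = 19.18 kN, O_y = 52.31 kN

ΣM about O: T·sin70°·6.5 − 30·3.25 − 25·5.4 − 50·2.2 = 0 → T = 342.5/(6.5·0.939693) = 56.074 ≈ 56.07 kN.
ΣF_x = 0: O_x − T·cos70° = 0 → O_x = 56.074 × 0.34202 = 19.18 kN.
ΣF_y = 0: O_y + T·sin70° − 30 − 25 − 50 = 0 → O_y = 105 − 56.074 × 0.939693 = 52.31 kN.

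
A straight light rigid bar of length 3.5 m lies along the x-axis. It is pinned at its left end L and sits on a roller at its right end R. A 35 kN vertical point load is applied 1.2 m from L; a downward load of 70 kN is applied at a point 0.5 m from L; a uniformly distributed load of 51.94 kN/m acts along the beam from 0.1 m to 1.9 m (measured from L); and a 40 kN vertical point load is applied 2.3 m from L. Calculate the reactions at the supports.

L_x = 0, L_y = 163.5 kN, R_y = 75.00 kN

Resultant of the distributed load: 51.94 × 1.8 = 93.492 kN at 1 m from L.
ΣM about L: R_y·3.5 − 35·1.2 − 70·0.5 − (51.94·1.8)·1 − 40·2.3 = 0 → R_y = 262.492/3.5 = 74.9977 ≈ 75.00 kN.
ΣF_y = 0: L_y + 74.9977 − 35 − 70 − 51.94·1.8 − 40 = 0 → L_y = 163.5 kN.
ΣF_x = 0: no horizontal applied forces, so L_x = 0.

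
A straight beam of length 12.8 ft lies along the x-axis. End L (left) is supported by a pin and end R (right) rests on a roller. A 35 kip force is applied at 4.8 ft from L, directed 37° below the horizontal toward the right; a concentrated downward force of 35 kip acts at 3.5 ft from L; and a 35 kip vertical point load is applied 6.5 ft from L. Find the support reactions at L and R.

L_x = -27.95 kip, L_y = 55.82 kip, R_y = 35.24 kip

Moments about L: R_y·12.8 − 35·sin37°·4.8 − 35·3.5 − 35·6.5 = 0 → R_y = 451.105/12.8 = 35.2426 ≈ 35.24 kip.
ΣF_y = 0: L_y + 35.2426 − 35·sin37° − 35 − 35 = 0 → L_y = 55.82 kip.
ΣF_x = 0: L_x + 35·cos37° = 0 → L_x = -27.95 kip.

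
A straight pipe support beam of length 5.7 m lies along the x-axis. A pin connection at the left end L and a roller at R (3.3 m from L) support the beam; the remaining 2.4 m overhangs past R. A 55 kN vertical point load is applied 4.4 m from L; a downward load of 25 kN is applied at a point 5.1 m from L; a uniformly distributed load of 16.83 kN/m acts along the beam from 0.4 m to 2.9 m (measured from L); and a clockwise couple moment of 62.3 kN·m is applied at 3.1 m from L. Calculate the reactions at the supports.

Resultant of the distributed load: 16.83 × 2.5 = 42.075 kN at 1.65 m from L.
Taking moments about L: R_y·3.3 − 55·4.4 − 25·5.1 − (16.83·2.5)·1.65 − 62.3 = 0 → R_y = 501.22375/3.3 = 151.886 ≈ 151.9 kN.
ΣF_y = 0: L_y + 151.886 − 55 − 25 − 16.83·2.5 = 0 → L_y = -29.81 kN.
ΣF_x = 0: no horizontal applied forces, so L_x = 0.

L_x = 0, L_y = -29.81 kN, R_y = 151.9 kN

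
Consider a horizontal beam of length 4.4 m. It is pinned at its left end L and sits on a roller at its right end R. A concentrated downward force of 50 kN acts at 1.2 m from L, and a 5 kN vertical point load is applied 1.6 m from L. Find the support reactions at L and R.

L_x = 0, L_y = 39.55 kN, R_y = 15.45 kN

Taking moments about L: R_y·4.4 − 50·1.2 − 5·1.6 = 0 → R_y = 68/4.4 = 15.4545 ≈ 15.45 kN.
ΣF_y = 0: L_y + 15.4545 − 50 − 5 = 0 → L_y = 39.55 kN.
ΣF_x = 0: no horizontal applied forces, so L_x = 0.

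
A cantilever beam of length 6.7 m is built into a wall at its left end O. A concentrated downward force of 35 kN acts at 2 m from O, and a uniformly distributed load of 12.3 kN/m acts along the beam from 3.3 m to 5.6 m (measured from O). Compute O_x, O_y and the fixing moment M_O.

Resultant of the distributed load: 12.3 × 2.3 = 28.29 kN at 4.45 m from O.
ΣF_x = 0: O_x = 0.
ΣF_y = 0: O_y − 35 − 12.3·2.3 = 0 → O_y = 63.29 kN.
ΣM about O: M_O − 35·2 − (12.3·2.3)·4.45 = 0 → M_O = 195.9 kN·m.

O_x = 0, O_y = 63.29 kN, M_O = 195.9 kN·m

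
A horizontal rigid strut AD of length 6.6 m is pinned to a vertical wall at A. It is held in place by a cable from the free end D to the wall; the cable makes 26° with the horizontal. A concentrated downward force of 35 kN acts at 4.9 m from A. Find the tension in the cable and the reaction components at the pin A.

ΣM about A: T·sin26°·6.6 − 35·4.9 = 0 → T = 171.5/(6.6·0.438371) = 59.2759 ≈ 59.28 kN.
ΣF_x = 0: A_x − T·cos26° = 0 → A_x = 59.2759 × 0.898794 = 53.28 kN.
ΣF_y = 0: A_y + T·sin26° − 35 = 0 → A_y = 35 − 59.2759 × 0.438371 = 9.015 kN.

T = 59.28 kN, A_x = 53.28 kN, A_y = 9.015 kN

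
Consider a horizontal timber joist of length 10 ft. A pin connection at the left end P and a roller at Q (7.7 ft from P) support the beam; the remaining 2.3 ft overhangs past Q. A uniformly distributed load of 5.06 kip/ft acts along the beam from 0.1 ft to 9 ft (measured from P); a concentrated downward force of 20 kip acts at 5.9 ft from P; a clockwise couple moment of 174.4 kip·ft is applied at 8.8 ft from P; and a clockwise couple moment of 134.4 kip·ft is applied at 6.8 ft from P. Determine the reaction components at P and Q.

P_x = 0, P_y = -17.01 kip, Q_y = 82.04 kip

Resultant of the distributed load: 5.06 × 8.9 = 45.034 kip at 4.55 ft from P.
Taking moments about P: Q_y·7.7 − (5.06·8.9)·4.55 − 20·5.9 − 174.4 − 134.4 = 0 → Q_y = 631.7047/7.7 = 82.0396 ≈ 82.04 kip.
ΣF_y = 0: P_y + 82.0396 − 5.06·8.9 − 20 = 0 → P_y = -17.01 kip.
ΣF_x = 0: no horizontal applied forces, so P_x = 0.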